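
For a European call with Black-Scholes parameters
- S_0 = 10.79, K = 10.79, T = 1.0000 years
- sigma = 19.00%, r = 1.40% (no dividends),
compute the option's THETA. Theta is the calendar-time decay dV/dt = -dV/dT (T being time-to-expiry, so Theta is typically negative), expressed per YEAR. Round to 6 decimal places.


d1 = 0.1686842105; d2 = -0.0213157895
phi(d1) = 0.3933066409; exp(-qT) = 1.0000000000; exp(-rT) = 0.9860975443
Theta = -S*exp(-qT)*phi(d1)*sigma/(2*sqrt(T)) - r*K*exp(-rT)*N(d2) + q*S*exp(-qT)*N(d1)
N(d1) = 0.5669774805; N(d2) = 0.4914968743; sqrt(T) = 1.0000000000
Term 1 = -10.7900 * 1.0000000000 * 0.3933066409 * 0.1900 / (2 * 1.0000000000) = -0.4031589723
Term 2 = -0.0140 * 10.7900 * 0.9860975443 * 0.4914968743 = -0.0732133228
Term 3 = 0 (no dividend yield, q = 0)
Theta = -0.4031589723 + (-0.0732133228) + (0.0000000000) = -0.476372

Answer: Theta = -0.476372


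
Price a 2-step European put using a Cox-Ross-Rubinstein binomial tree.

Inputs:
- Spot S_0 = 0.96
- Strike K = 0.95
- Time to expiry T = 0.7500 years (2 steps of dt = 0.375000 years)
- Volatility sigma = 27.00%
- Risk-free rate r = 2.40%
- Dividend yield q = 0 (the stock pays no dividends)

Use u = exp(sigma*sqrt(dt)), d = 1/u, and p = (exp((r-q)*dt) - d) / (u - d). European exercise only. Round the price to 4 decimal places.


dt = T/N = 0.375000
u = exp(sigma*sqrt(dt)) = 1.179795; d = 1/u = 0.847605
p = (exp((r-q)*dt) - d) / (u - d) = 0.485974
Discount per step: exp(-r*dt) = 0.991040
Stock lattice S(k, i) with i counting down-moves:
  k=0: S(0,0) = 0.9600
  k=1: S(1,0) = 1.1326; S(1,1) = 0.8137
  k=2: S(2,0) = 1.3362; S(2,1) = 0.9600; S(2,2) = 0.6897
Terminal payoffs V(N, i) = max(K - S_T, 0):
  V(2,0) = 0.000000; V(2,1) = 0.000000; V(2,2) = 0.260303
Backward induction: V(k, i) = exp(-r*dt) * [p * V(k+1, i) + (1-p) * V(k+1, i+1)].
  V(1,0) = exp(-r*dt) * [p*0.000000 + (1-p)*0.000000] = 0.000000
  V(1,1) = exp(-r*dt) * [p*0.000000 + (1-p)*0.260303] = 0.132604
  V(0,0) = exp(-r*dt) * [p*0.000000 + (1-p)*0.132604] = 0.067551

Answer: Price = V(0,0) = 0.0676


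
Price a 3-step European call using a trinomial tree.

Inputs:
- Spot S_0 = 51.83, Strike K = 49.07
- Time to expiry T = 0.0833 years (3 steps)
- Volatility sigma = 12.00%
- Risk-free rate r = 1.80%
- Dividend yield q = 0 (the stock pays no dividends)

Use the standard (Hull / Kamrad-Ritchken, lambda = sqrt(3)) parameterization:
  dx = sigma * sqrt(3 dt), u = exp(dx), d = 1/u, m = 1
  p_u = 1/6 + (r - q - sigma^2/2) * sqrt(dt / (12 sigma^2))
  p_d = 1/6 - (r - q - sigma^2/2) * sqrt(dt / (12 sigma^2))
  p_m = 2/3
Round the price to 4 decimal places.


dt = T/N = 0.027767; dx = sigma*sqrt(3*dt) = 0.034634
u = exp(dx) = 1.035241; d = 1/u = 0.965959
p_u = 0.170996, p_m = 0.666667, p_d = 0.162337
Discount per step: exp(-r*dt) = 0.999500
Stock lattice S(k, j) with j the centered position index:
  k=0: S(0,+0) = 51.8300
  k=1: S(1,-1) = 50.0656; S(1,+0) = 51.8300; S(1,+1) = 53.6565
  k=2: S(2,-2) = 48.3614; S(2,-1) = 50.0656; S(2,+0) = 51.8300; S(2,+1) = 53.6565; S(2,+2) = 55.5474
  k=3: S(3,-3) = 46.7151; S(3,-2) = 48.3614; S(3,-1) = 50.0656; S(3,+0) = 51.8300; S(3,+1) = 53.6565; S(3,+2) = 55.5474; S(3,+3) = 57.5050
Terminal payoffs V(N, j) = max(S_T - K, 0):
  V(3,-3) = 0.000000; V(3,-2) = 0.000000; V(3,-1) = 0.995645; V(3,+0) = 2.760000; V(3,+1) = 4.586532; V(3,+2) = 6.477433; V(3,+3) = 8.434971
Backward induction: V(k, j) = exp(-r*dt) * [p_u * V(k+1, j+1) + p_m * V(k+1, j) + p_d * V(k+1, j-1)]
  V(2,-2) = exp(-r*dt) * [p_u*0.995645 + p_m*0.000000 + p_d*0.000000] = 0.170166
  V(2,-1) = exp(-r*dt) * [p_u*2.760000 + p_m*0.995645 + p_d*0.000000] = 1.135145
  V(2,+0) = exp(-r*dt) * [p_u*4.586532 + p_m*2.760000 + p_d*0.995645] = 2.784517
  V(2,+1) = exp(-r*dt) * [p_u*6.477433 + p_m*4.586532 + p_d*2.760000] = 4.611049
  V(2,+2) = exp(-r*dt) * [p_u*8.434971 + p_m*6.477433 + p_d*4.586532] = 6.501950
  V(1,-1) = exp(-r*dt) * [p_u*2.784517 + p_m*1.135145 + p_d*0.170166] = 1.259899
  V(1,+0) = exp(-r*dt) * [p_u*4.611049 + p_m*2.784517 + p_d*1.135145] = 2.827678
  V(1,+1) = exp(-r*dt) * [p_u*6.501950 + p_m*4.611049 + p_d*2.784517] = 4.635553
  V(0,+0) = exp(-r*dt) * [p_u*4.635553 + p_m*2.827678 + p_d*1.259899] = 2.880868

Answer: Price = V(0,0) = 2.8809


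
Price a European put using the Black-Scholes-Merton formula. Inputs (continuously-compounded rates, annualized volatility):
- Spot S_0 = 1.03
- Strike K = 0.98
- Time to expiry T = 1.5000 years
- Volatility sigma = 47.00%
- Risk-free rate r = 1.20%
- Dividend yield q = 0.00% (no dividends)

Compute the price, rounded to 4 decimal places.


d1 = (ln(S/K) + (r - q + 0.5*sigma^2) * T) / (sigma * sqrt(T)) = 0.40553215
d2 = d1 - sigma * sqrt(T) = -0.17009794
exp(-rT) = 0.98216103; exp(-qT) = 1.00000000
P = K * exp(-rT) * N(-d2) - S_0 * exp(-qT) * N(-d1)
N(-d1) = 0.34254319; N(-d2) = 0.56753344
P = 0.9800 * 0.98216103 * 0.56753344 - 1.0300 * 1.00000000 * 0.34254319 = 0.1934

Answer: Price = 0.1934


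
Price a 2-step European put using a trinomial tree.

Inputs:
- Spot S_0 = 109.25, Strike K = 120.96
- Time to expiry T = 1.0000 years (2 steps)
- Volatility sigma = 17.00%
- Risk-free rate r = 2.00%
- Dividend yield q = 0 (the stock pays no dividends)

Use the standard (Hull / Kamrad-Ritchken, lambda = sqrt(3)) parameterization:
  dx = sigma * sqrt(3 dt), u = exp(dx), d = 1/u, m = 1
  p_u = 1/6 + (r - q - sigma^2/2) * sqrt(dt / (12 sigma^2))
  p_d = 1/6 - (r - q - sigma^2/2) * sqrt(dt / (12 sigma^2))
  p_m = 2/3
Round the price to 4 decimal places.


Answer: Price = V(0,0) = 13.7084

Derivation:
dt = T/N = 0.500000; dx = sigma*sqrt(3*dt) = 0.208207
u = exp(dx) = 1.231468; d = 1/u = 0.812039
p_u = 0.173331, p_m = 0.666667, p_d = 0.160003
Discount per step: exp(-r*dt) = 0.990050
Stock lattice S(k, j) with j the centered position index:
  k=0: S(0,+0) = 109.2500
  k=1: S(1,-1) = 88.7153; S(1,+0) = 109.2500; S(1,+1) = 134.5378
  k=2: S(2,-2) = 72.0403; S(2,-1) = 88.7153; S(2,+0) = 109.2500; S(2,+1) = 134.5378; S(2,+2) = 165.6790
Terminal payoffs V(N, j) = max(K - S_T, 0):
  V(2,-2) = 48.919708; V(2,-1) = 32.244714; V(2,+0) = 11.710000; V(2,+1) = 0.000000; V(2,+2) = 0.000000
Backward induction: V(k, j) = exp(-r*dt) * [p_u * V(k+1, j+1) + p_m * V(k+1, j) + p_d * V(k+1, j-1)]
  V(1,-1) = exp(-r*dt) * [p_u*11.710000 + p_m*32.244714 + p_d*48.919708] = 31.041488
  V(1,+0) = exp(-r*dt) * [p_u*0.000000 + p_m*11.710000 + p_d*32.244714] = 12.836892
  V(1,+1) = exp(-r*dt) * [p_u*0.000000 + p_m*0.000000 + p_d*11.710000] = 1.854988
  V(0,+0) = exp(-r*dt) * [p_u*1.854988 + p_m*12.836892 + p_d*31.041488] = 13.708402


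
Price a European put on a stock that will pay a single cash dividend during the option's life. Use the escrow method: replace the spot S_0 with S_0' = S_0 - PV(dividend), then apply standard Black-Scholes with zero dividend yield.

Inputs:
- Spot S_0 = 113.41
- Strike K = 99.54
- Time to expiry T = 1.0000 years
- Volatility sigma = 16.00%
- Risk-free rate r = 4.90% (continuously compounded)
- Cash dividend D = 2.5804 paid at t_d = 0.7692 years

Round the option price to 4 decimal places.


Answer: Price = 1.4086

Derivation:
PV(D) = D * exp(-r * t_d) = 2.5804 * 0.96301066 = 2.48495270
S_0' = S_0 - PV(D) = 113.4100 - 2.48495270 = 110.92504730
d1 = (ln(S_0'/K) + (r + sigma^2/2)*T) / (sigma*sqrt(T)) = 1.06309469
d2 = d1 - sigma*sqrt(T) = 0.90309469
exp(-rT) = 0.95218113
N(-d1) = 0.14386951; N(-d2) = 0.18323782
P = K * exp(-rT) * N(-d2) - S_0' * N(-d1) = 99.5400 * 0.95218113 * 0.18323782 - 110.92504730 * 0.14386951 = 1.4086


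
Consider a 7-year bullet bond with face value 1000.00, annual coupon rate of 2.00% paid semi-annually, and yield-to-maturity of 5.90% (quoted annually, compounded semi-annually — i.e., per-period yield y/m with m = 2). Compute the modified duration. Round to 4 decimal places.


Coupon per period c = face * coupon_rate / m = 10.000000
Periods per year m = 2; per-period yield y/m = 0.029500
Number of cashflows N = 14
Cashflows (t years, CF_t, discount factor 1/(1+y/m)^(m*t), PV):
  t = 0.5000: CF_t = 10.000000, DF = 0.971345, PV = 9.713453
  t = 1.0000: CF_t = 10.000000, DF = 0.943512, PV = 9.435117
  t = 1.5000: CF_t = 10.000000, DF = 0.916476, PV = 9.164757
  t = 2.0000: CF_t = 10.000000, DF = 0.890214, PV = 8.902144
  t = 2.5000: CF_t = 10.000000, DF = 0.864706, PV = 8.647055
  t = 3.0000: CF_t = 10.000000, DF = 0.839928, PV = 8.399277
  t = 3.5000: CF_t = 10.000000, DF = 0.815860, PV = 8.158598
  t = 4.0000: CF_t = 10.000000, DF = 0.792482, PV = 7.924816
  t = 4.5000: CF_t = 10.000000, DF = 0.769773, PV = 7.697733
  t = 5.0000: CF_t = 10.000000, DF = 0.747716, PV = 7.477157
  t = 5.5000: CF_t = 10.000000, DF = 0.726290, PV = 7.262901
  t = 6.0000: CF_t = 10.000000, DF = 0.705479, PV = 7.054785
  t = 6.5000: CF_t = 10.000000, DF = 0.685263, PV = 6.852632
  t = 7.0000: CF_t = 1010.000000, DF = 0.665627, PV = 672.283512
Price P = sum_t PV_t = 778.973938
First compute Macaulay numerator sum_t t * PV_t:
  t * PV_t at t = 0.5000: 4.856727
  t * PV_t at t = 1.0000: 9.435117
  t * PV_t at t = 1.5000: 13.747135
  t * PV_t at t = 2.0000: 17.804287
  t * PV_t at t = 2.5000: 21.617639
  t * PV_t at t = 3.0000: 25.197830
  t * PV_t at t = 3.5000: 28.555094
  t * PV_t at t = 4.0000: 31.699264
  t * PV_t at t = 4.5000: 34.639798
  t * PV_t at t = 5.0000: 37.385784
  t * PV_t at t = 5.5000: 39.945957
  t * PV_t at t = 6.0000: 42.328711
  t * PV_t at t = 6.5000: 44.542111
  t * PV_t at t = 7.0000: 4705.984587
Macaulay duration D = 5057.740041 / 778.973938 = 6.492823
Modified duration = D / (1 + y/m) = 6.492823 / (1 + 0.029500) = 6.306773

Answer: Modified duration = 6.3068


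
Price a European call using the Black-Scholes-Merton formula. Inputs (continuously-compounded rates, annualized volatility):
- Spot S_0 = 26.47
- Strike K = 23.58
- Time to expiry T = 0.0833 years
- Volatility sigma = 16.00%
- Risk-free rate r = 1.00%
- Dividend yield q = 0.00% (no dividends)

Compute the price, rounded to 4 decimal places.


Answer: Price = 2.9118

Derivation:
d1 = (ln(S/K) + (r - q + 0.5*sigma^2) * T) / (sigma * sqrt(T)) = 2.54472625
d2 = d1 - sigma * sqrt(T) = 2.49854746
exp(-rT) = 0.99916735; exp(-qT) = 1.00000000
C = S_0 * exp(-qT) * N(d1) - K * exp(-rT) * N(d2)
N(d1) = 0.99453183; N(d2) = 0.99376483
C = 26.4700 * 1.00000000 * 0.99453183 - 23.5800 * 0.99916735 * 0.99376483 = 2.9118


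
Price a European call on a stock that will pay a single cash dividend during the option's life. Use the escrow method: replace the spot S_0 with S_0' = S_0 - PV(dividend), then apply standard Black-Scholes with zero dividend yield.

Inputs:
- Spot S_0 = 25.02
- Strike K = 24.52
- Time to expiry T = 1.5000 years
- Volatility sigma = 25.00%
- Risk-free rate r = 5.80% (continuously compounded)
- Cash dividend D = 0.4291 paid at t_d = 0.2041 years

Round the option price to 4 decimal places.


Answer: Price = 4.0453

Derivation:
PV(D) = D * exp(-r * t_d) = 0.4291 * 0.98823199 = 0.42405035
S_0' = S_0 - PV(D) = 25.0200 - 0.42405035 = 24.59594965
d1 = (ln(S_0'/K) + (r + sigma^2/2)*T) / (sigma*sqrt(T)) = 0.44733454
d2 = d1 - sigma*sqrt(T) = 0.14114832
exp(-rT) = 0.91667710
N(d1) = 0.67268323; N(d2) = 0.55612361
C = S_0' * N(d1) - K * exp(-rT) * N(d2) = 24.59594965 * 0.67268323 - 24.5200 * 0.91667710 * 0.55612361 = 4.0453


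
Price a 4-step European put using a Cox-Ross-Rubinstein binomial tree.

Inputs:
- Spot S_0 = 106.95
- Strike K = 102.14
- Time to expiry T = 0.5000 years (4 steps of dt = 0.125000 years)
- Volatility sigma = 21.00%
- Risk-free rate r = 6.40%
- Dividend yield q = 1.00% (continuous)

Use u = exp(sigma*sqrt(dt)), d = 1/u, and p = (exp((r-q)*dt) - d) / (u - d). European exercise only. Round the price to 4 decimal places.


Answer: Price = V(0,0) = 3.2481

Derivation:
dt = T/N = 0.125000
u = exp(sigma*sqrt(dt)) = 1.077072; d = 1/u = 0.928443
p = (exp((r-q)*dt) - d) / (u - d) = 0.527016
Discount per step: exp(-r*dt) = 0.992032
Stock lattice S(k, i) with i counting down-moves:
  k=0: S(0,0) = 106.9500
  k=1: S(1,0) = 115.1928; S(1,1) = 99.2970
  k=2: S(2,0) = 124.0710; S(2,1) = 106.9500; S(2,2) = 92.1916
  k=3: S(3,0) = 133.6334; S(3,1) = 115.1928; S(3,2) = 99.2970; S(3,3) = 85.5947
  k=4: S(4,0) = 143.9328; S(4,1) = 124.0710; S(4,2) = 106.9500; S(4,3) = 92.1916; S(4,4) = 79.4698
Terminal payoffs V(N, i) = max(K - S_T, 0):
  V(4,0) = 0.000000; V(4,1) = 0.000000; V(4,2) = 0.000000; V(4,3) = 9.948401; V(4,4) = 22.670239
Backward induction: V(k, i) = exp(-r*dt) * [p * V(k+1, i) + (1-p) * V(k+1, i+1)].
  V(3,0) = exp(-r*dt) * [p*0.000000 + (1-p)*0.000000] = 0.000000
  V(3,1) = exp(-r*dt) * [p*0.000000 + (1-p)*0.000000] = 0.000000
  V(3,2) = exp(-r*dt) * [p*0.000000 + (1-p)*9.948401] = 4.667944
  V(3,3) = exp(-r*dt) * [p*9.948401 + (1-p)*22.670239] = 15.838415
  V(2,0) = exp(-r*dt) * [p*0.000000 + (1-p)*0.000000] = 0.000000
  V(2,1) = exp(-r*dt) * [p*0.000000 + (1-p)*4.667944] = 2.190272
  V(2,2) = exp(-r*dt) * [p*4.667944 + (1-p)*15.838415] = 9.872107
  V(1,0) = exp(-r*dt) * [p*0.000000 + (1-p)*2.190272] = 1.027709
  V(1,1) = exp(-r*dt) * [p*2.190272 + (1-p)*9.872107] = 5.777256
  V(0,0) = exp(-r*dt) * [p*1.027709 + (1-p)*5.777256] = 3.248081


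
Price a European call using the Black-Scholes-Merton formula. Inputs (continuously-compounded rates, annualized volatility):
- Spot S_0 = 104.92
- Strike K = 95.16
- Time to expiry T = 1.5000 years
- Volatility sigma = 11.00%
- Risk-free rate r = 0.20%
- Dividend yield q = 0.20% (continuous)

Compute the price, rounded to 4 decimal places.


d1 = (ln(S/K) + (r - q + 0.5*sigma^2) * T) / (sigma * sqrt(T)) = 0.79210166
d2 = d1 - sigma * sqrt(T) = 0.65737973
exp(-rT) = 0.99700450; exp(-qT) = 0.99700450
C = S_0 * exp(-qT) * N(d1) - K * exp(-rT) * N(d2)
N(d1) = 0.78584930; N(d2) = 0.74453161
C = 104.9200 * 0.99700450 * 0.78584930 - 95.1600 * 0.99700450 * 0.74453161 = 11.5669

Answer: Price = 11.5669


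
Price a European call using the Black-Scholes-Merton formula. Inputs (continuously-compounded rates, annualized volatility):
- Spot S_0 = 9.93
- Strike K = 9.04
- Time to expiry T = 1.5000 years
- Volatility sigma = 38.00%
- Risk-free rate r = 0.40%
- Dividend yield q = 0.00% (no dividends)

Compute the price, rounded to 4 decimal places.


Answer: Price = 2.2516

Derivation:
d1 = (ln(S/K) + (r - q + 0.5*sigma^2) * T) / (sigma * sqrt(T)) = 0.44735698
d2 = d1 - sigma * sqrt(T) = -0.01804607
exp(-rT) = 0.99401796; exp(-qT) = 1.00000000
C = S_0 * exp(-qT) * N(d1) - K * exp(-rT) * N(d2)
N(d1) = 0.67269133; N(d2) = 0.49280105
C = 9.9300 * 1.00000000 * 0.67269133 - 9.0400 * 0.99401796 * 0.49280105 = 2.2516


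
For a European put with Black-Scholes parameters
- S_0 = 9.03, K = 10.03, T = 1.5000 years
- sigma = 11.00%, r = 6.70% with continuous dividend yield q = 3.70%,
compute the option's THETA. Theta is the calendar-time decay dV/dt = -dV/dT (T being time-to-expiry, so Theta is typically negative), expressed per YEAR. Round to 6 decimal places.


d1 = -0.3782103799; d2 = -0.5129323158
phi(d1) = 0.3714057757; exp(-qT) = 0.9460120237; exp(-rT) = 0.9043851124
Theta = -S*exp(-qT)*phi(d1)*sigma/(2*sqrt(T)) + r*K*exp(-rT)*N(-d2) - q*S*exp(-qT)*N(-d1)
N(-d1) = 0.6473628424; N(-d2) = 0.6960006664; sqrt(T) = 1.2247448714
Term 1 = -9.0300 * 0.9460120237 * 0.3714057757 * 0.1100 / (2 * 1.2247448714) = -0.1424787577
Term 2 = 0.0670 * 10.0300 * 0.9043851124 * 0.6960006664 = 0.4229984692
Term 3 = -0.0370 * 9.0300 * 0.9460120237 * 0.6473628424 = -0.2046133183
Theta = -0.1424787577 + (0.4229984692) + (-0.2046133183) = 0.075906

Answer: Theta = 0.075906


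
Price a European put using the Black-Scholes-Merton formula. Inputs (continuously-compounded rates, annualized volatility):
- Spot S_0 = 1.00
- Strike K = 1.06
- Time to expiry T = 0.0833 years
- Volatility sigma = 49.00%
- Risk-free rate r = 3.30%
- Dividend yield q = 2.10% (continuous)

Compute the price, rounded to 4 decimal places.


Answer: Price = 0.0920

Derivation:
d1 = (ln(S/K) + (r - q + 0.5*sigma^2) * T) / (sigma * sqrt(T)) = -0.33424056
d2 = d1 - sigma * sqrt(T) = -0.47566308
exp(-rT) = 0.99725487; exp(-qT) = 0.99825223
P = K * exp(-rT) * N(-d2) - S_0 * exp(-qT) * N(-d1)
N(-d1) = 0.63090098; N(-d2) = 0.68284279
P = 1.0600 * 0.99725487 * 0.68284279 - 1.0000 * 0.99825223 * 0.63090098 = 0.0920


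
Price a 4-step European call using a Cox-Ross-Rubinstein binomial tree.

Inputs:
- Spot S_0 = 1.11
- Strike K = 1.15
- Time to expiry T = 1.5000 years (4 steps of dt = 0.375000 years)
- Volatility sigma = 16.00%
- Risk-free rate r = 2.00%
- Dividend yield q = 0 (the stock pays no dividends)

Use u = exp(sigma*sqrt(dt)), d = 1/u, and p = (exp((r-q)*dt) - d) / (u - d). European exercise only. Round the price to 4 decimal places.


Answer: Price = V(0,0) = 0.0846

Derivation:
dt = T/N = 0.375000
u = exp(sigma*sqrt(dt)) = 1.102940; d = 1/u = 0.906667
p = (exp((r-q)*dt) - d) / (u - d) = 0.513880
Discount per step: exp(-r*dt) = 0.992528
Stock lattice S(k, i) with i counting down-moves:
  k=0: S(0,0) = 1.1100
  k=1: S(1,0) = 1.2243; S(1,1) = 1.0064
  k=2: S(2,0) = 1.3503; S(2,1) = 1.1100; S(2,2) = 0.9125
  k=3: S(3,0) = 1.4893; S(3,1) = 1.2243; S(3,2) = 1.0064; S(3,3) = 0.8273
  k=4: S(4,0) = 1.6426; S(4,1) = 1.3503; S(4,2) = 1.1100; S(4,3) = 0.9125; S(4,4) = 0.7501
Terminal payoffs V(N, i) = max(S_T - K, 0):
  V(4,0) = 0.492597; V(4,1) = 0.200290; V(4,2) = 0.000000; V(4,3) = 0.000000; V(4,4) = 0.000000
Backward induction: V(k, i) = exp(-r*dt) * [p * V(k+1, i) + (1-p) * V(k+1, i+1)].
  V(3,0) = exp(-r*dt) * [p*0.492597 + (1-p)*0.200290] = 0.347882
  V(3,1) = exp(-r*dt) * [p*0.200290 + (1-p)*0.000000] = 0.102156
  V(3,2) = exp(-r*dt) * [p*0.000000 + (1-p)*0.000000] = 0.000000
  V(3,3) = exp(-r*dt) * [p*0.000000 + (1-p)*0.000000] = 0.000000
  V(2,0) = exp(-r*dt) * [p*0.347882 + (1-p)*0.102156] = 0.226723
  V(2,1) = exp(-r*dt) * [p*0.102156 + (1-p)*0.000000] = 0.052104
  V(2,2) = exp(-r*dt) * [p*0.000000 + (1-p)*0.000000] = 0.000000
  V(1,0) = exp(-r*dt) * [p*0.226723 + (1-p)*0.052104] = 0.140777
  V(1,1) = exp(-r*dt) * [p*0.052104 + (1-p)*0.000000] = 0.026575
  V(0,0) = exp(-r*dt) * [p*0.140777 + (1-p)*0.026575] = 0.084624


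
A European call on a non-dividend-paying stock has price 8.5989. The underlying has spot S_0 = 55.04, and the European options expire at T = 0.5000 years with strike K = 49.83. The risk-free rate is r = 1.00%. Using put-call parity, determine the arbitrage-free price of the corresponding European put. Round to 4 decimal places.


Put-call parity: C - P = S_0 * exp(-qT) - K * exp(-rT).
S_0 * exp(-qT) = 55.0400 * 1.00000000 = 55.04000000
K * exp(-rT) = 49.8300 * 0.99501248 = 49.58147184
P = C - S*exp(-qT) + K*exp(-rT)
P = 8.5989 - 55.04000000 + 49.58147184 = 3.1404

Answer: Put price = 3.1404


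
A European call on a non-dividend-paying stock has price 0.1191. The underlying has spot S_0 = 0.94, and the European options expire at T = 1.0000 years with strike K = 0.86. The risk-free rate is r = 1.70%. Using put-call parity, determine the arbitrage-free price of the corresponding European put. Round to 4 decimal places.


Answer: Put price = 0.0246

Derivation:
Put-call parity: C - P = S_0 * exp(-qT) - K * exp(-rT).
S_0 * exp(-qT) = 0.9400 * 1.00000000 = 0.94000000
K * exp(-rT) = 0.8600 * 0.98314368 = 0.84550357
P = C - S*exp(-qT) + K*exp(-rT)
P = 0.1191 - 0.94000000 + 0.84550357 = 0.0246


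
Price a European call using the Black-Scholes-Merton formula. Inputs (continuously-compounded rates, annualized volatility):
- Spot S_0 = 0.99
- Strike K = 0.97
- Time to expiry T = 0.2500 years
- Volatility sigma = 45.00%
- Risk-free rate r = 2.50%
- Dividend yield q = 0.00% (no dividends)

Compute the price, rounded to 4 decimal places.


Answer: Price = 0.1011

Derivation:
d1 = (ln(S/K) + (r - q + 0.5*sigma^2) * T) / (sigma * sqrt(T)) = 0.23098387
d2 = d1 - sigma * sqrt(T) = 0.00598387
exp(-rT) = 0.99376949; exp(-qT) = 1.00000000
C = S_0 * exp(-qT) * N(d1) - K * exp(-rT) * N(d2)
N(d1) = 0.59133633; N(d2) = 0.50238721
C = 0.9900 * 1.00000000 * 0.59133633 - 0.9700 * 0.99376949 * 0.50238721 = 0.1011


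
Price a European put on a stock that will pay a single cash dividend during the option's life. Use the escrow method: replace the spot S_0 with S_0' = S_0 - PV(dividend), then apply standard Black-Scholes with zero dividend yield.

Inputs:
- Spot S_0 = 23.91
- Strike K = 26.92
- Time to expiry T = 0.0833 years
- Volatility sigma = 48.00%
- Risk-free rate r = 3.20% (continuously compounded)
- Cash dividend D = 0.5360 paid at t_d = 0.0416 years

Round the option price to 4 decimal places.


PV(D) = D * exp(-r * t_d) = 0.5360 * 0.99866969 = 0.53528695
S_0' = S_0 - PV(D) = 23.9100 - 0.53528695 = 23.37471305
d1 = (ln(S_0'/K) + (r + sigma^2/2)*T) / (sigma*sqrt(T)) = -0.93082391
d2 = d1 - sigma*sqrt(T) = -1.06936026
exp(-rT) = 0.99733795
N(-d1) = 0.82402767; N(-d2) = 0.85754632
P = K * exp(-rT) * N(-d2) - S_0' * N(-d1) = 26.9200 * 0.99733795 * 0.85754632 - 23.37471305 * 0.82402767 = 3.7623

Answer: Price = 3.7623


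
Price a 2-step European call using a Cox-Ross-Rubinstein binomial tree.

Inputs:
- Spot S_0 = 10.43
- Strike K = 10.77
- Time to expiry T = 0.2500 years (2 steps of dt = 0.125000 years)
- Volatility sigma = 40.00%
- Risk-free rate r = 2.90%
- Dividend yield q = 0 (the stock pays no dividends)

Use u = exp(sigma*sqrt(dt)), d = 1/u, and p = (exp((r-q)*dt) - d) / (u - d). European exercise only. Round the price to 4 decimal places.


Answer: Price = V(0,0) = 0.6948

Derivation:
dt = T/N = 0.125000
u = exp(sigma*sqrt(dt)) = 1.151910; d = 1/u = 0.868123
p = (exp((r-q)*dt) - d) / (u - d) = 0.477500
Discount per step: exp(-r*dt) = 0.996382
Stock lattice S(k, i) with i counting down-moves:
  k=0: S(0,0) = 10.4300
  k=1: S(1,0) = 12.0144; S(1,1) = 9.0545
  k=2: S(2,0) = 13.8395; S(2,1) = 10.4300; S(2,2) = 7.8604
Terminal payoffs V(N, i) = max(S_T - K, 0):
  V(2,0) = 3.069530; V(2,1) = 0.000000; V(2,2) = 0.000000
Backward induction: V(k, i) = exp(-r*dt) * [p * V(k+1, i) + (1-p) * V(k+1, i+1)].
  V(1,0) = exp(-r*dt) * [p*3.069530 + (1-p)*0.000000] = 1.460398
  V(1,1) = exp(-r*dt) * [p*0.000000 + (1-p)*0.000000] = 0.000000
  V(0,0) = exp(-r*dt) * [p*1.460398 + (1-p)*0.000000] = 0.694817


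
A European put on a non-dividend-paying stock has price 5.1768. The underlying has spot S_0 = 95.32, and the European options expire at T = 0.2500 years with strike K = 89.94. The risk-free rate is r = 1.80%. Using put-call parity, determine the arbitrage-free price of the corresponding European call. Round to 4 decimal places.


Put-call parity: C - P = S_0 * exp(-qT) - K * exp(-rT).
S_0 * exp(-qT) = 95.3200 * 1.00000000 = 95.32000000
K * exp(-rT) = 89.9400 * 0.99551011 = 89.53617928
C = P + S*exp(-qT) - K*exp(-rT)
C = 5.1768 + 95.32000000 - 89.53617928 = 10.9606

Answer: Call price = 10.9606


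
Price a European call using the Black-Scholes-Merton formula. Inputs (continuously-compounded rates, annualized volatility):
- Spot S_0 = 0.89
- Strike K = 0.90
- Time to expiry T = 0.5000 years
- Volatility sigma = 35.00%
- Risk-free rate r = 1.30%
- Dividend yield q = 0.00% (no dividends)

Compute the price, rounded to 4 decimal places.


d1 = (ln(S/K) + (r - q + 0.5*sigma^2) * T) / (sigma * sqrt(T)) = 0.10486070
d2 = d1 - sigma * sqrt(T) = -0.14262667
exp(-rT) = 0.99352108; exp(-qT) = 1.00000000
C = S_0 * exp(-qT) * N(d1) - K * exp(-rT) * N(d2)
N(d1) = 0.54175683; N(d2) = 0.44329252
C = 0.8900 * 1.00000000 * 0.54175683 - 0.9000 * 0.99352108 * 0.44329252 = 0.0858

Answer: Price = 0.0858


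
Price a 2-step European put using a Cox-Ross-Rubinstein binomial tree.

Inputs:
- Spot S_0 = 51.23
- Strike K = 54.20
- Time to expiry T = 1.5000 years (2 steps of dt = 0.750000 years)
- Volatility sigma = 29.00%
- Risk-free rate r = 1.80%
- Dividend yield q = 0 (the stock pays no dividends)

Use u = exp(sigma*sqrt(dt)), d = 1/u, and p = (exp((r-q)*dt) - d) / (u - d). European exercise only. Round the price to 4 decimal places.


dt = T/N = 0.750000
u = exp(sigma*sqrt(dt)) = 1.285500; d = 1/u = 0.777908
p = (exp((r-q)*dt) - d) / (u - d) = 0.464318
Discount per step: exp(-r*dt) = 0.986591
Stock lattice S(k, i) with i counting down-moves:
  k=0: S(0,0) = 51.2300
  k=1: S(1,0) = 65.8561; S(1,1) = 39.8522
  k=2: S(2,0) = 84.6580; S(2,1) = 51.2300; S(2,2) = 31.0013
Terminal payoffs V(N, i) = max(K - S_T, 0):
  V(2,0) = 0.000000; V(2,1) = 2.970000; V(2,2) = 23.198656
Backward induction: V(k, i) = exp(-r*dt) * [p * V(k+1, i) + (1-p) * V(k+1, i+1)].
  V(1,0) = exp(-r*dt) * [p*0.000000 + (1-p)*2.970000] = 1.569643
  V(1,1) = exp(-r*dt) * [p*2.970000 + (1-p)*23.198656] = 13.621004
  V(0,0) = exp(-r*dt) * [p*1.569643 + (1-p)*13.621004] = 7.917731

Answer: Price = V(0,0) = 7.9177


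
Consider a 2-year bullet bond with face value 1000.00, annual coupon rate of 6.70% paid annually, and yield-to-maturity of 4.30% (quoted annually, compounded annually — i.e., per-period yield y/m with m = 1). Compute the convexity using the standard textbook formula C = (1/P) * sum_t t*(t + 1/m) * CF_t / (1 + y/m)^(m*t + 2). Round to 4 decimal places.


Answer: Convexity = 5.2895

Derivation:
Coupon per period c = face * coupon_rate / m = 67.000000
Periods per year m = 1; per-period yield y/m = 0.043000
Number of cashflows N = 2
Cashflows (t years, CF_t, discount factor 1/(1+y/m)^(m*t), PV):
  t = 1.0000: CF_t = 67.000000, DF = 0.958773, PV = 64.237776
  t = 2.0000: CF_t = 1067.000000, DF = 0.919245, PV = 980.834656
Price P = sum_t PV_t = 1045.072432
Convexity numerator sum_t t*(t + 1/m) * CF_t / (1+y/m)^(m*t + 2):
  t = 1.0000: term = 118.100537
  t = 2.0000: term = 5409.765452
Convexity = (1/P) * sum = 5527.865990 / 1045.072432 = 5.289457


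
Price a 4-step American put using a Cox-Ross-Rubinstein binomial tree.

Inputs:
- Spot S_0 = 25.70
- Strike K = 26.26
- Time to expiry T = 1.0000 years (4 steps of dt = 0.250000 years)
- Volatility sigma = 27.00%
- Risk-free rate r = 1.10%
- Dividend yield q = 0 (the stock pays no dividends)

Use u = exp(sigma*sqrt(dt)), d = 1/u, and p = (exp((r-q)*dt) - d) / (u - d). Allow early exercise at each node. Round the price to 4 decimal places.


dt = T/N = 0.250000
u = exp(sigma*sqrt(dt)) = 1.144537; d = 1/u = 0.873716
p = (exp((r-q)*dt) - d) / (u - d) = 0.476469
Discount per step: exp(-r*dt) = 0.997254
Stock lattice S(k, i) with i counting down-moves:
  k=0: S(0,0) = 25.7000
  k=1: S(1,0) = 29.4146; S(1,1) = 22.4545
  k=2: S(2,0) = 33.6661; S(2,1) = 25.7000; S(2,2) = 19.6189
  k=3: S(3,0) = 38.5321; S(3,1) = 29.4146; S(3,2) = 22.4545; S(3,3) = 17.1413
  k=4: S(4,0) = 44.1014; S(4,1) = 33.6661; S(4,2) = 25.7000; S(4,3) = 19.6189; S(4,4) = 14.9766
Terminal payoffs V(N, i) = max(K - S_T, 0):
  V(4,0) = 0.000000; V(4,1) = 0.000000; V(4,2) = 0.560000; V(4,3) = 6.641147; V(4,4) = 11.283370
Backward induction: V(k, i) = exp(-r*dt) * [p * V(k+1, i) + (1-p) * V(k+1, i+1)]; then take max(V_cont, immediate exercise) for American.
  V(3,0) = exp(-r*dt) * [p*0.000000 + (1-p)*0.000000] = 0.000000; exercise = 0.000000; V(3,0) = max -> 0.000000
  V(3,1) = exp(-r*dt) * [p*0.000000 + (1-p)*0.560000] = 0.292372; exercise = 0.000000; V(3,1) = max -> 0.292372
  V(3,2) = exp(-r*dt) * [p*0.560000 + (1-p)*6.641147] = 3.733385; exercise = 3.805501; V(3,2) = max -> 3.805501
  V(3,3) = exp(-r*dt) * [p*6.641147 + (1-p)*11.283370] = 9.046580; exercise = 9.118696; V(3,3) = max -> 9.118696
  V(2,0) = exp(-r*dt) * [p*0.000000 + (1-p)*0.292372] = 0.152645; exercise = 0.000000; V(2,0) = max -> 0.152645
  V(2,1) = exp(-r*dt) * [p*0.292372 + (1-p)*3.805501] = 2.125749; exercise = 0.560000; V(2,1) = max -> 2.125749
  V(2,2) = exp(-r*dt) * [p*3.805501 + (1-p)*9.118696] = 6.569031; exercise = 6.641147; V(2,2) = max -> 6.641147
  V(1,0) = exp(-r*dt) * [p*0.152645 + (1-p)*2.125749] = 1.182369; exercise = 0.000000; V(1,0) = max -> 1.182369
  V(1,1) = exp(-r*dt) * [p*2.125749 + (1-p)*6.641147] = 4.477368; exercise = 3.805501; V(1,1) = max -> 4.477368
  V(0,0) = exp(-r*dt) * [p*1.182369 + (1-p)*4.477368] = 2.899417; exercise = 0.560000; V(0,0) = max -> 2.899417

Answer: Price = V(0,0) = 2.8994


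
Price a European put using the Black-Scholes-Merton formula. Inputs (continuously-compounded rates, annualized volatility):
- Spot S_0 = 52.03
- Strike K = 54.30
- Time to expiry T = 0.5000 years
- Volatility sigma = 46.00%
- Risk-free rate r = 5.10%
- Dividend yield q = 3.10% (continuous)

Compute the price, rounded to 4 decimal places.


d1 = (ln(S/K) + (r - q + 0.5*sigma^2) * T) / (sigma * sqrt(T)) = 0.06209089
d2 = d1 - sigma * sqrt(T) = -0.26317823
exp(-rT) = 0.97482238; exp(-qT) = 0.98461951
P = K * exp(-rT) * N(-d2) - S_0 * exp(-qT) * N(-d1)
N(-d1) = 0.47524523; N(-d2) = 0.60379340
P = 54.3000 * 0.97482238 * 0.60379340 - 52.0300 * 0.98461951 * 0.47524523 = 7.6138

Answer: Price = 7.6138


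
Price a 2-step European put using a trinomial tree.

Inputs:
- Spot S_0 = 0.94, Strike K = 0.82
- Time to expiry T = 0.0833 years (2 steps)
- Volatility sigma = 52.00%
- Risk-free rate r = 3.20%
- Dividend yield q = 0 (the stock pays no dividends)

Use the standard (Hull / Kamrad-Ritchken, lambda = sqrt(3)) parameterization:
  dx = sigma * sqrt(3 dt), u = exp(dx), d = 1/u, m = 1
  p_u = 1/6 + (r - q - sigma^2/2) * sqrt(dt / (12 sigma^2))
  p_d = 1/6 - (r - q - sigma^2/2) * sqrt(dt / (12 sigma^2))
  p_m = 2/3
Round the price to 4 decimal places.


Answer: Price = V(0,0) = 0.0143

Derivation:
dt = T/N = 0.041650; dx = sigma*sqrt(3*dt) = 0.183811
u = exp(dx) = 1.201789; d = 1/u = 0.832093
p_u = 0.154975, p_m = 0.666667, p_d = 0.178359
Discount per step: exp(-r*dt) = 0.998668
Stock lattice S(k, j) with j the centered position index:
  k=0: S(0,+0) = 0.9400
  k=1: S(1,-1) = 0.7822; S(1,+0) = 0.9400; S(1,+1) = 1.1297
  k=2: S(2,-2) = 0.6508; S(2,-1) = 0.7822; S(2,+0) = 0.9400; S(2,+1) = 1.1297; S(2,+2) = 1.3576
Terminal payoffs V(N, j) = max(K - S_T, 0):
  V(2,-2) = 0.169164; V(2,-1) = 0.037833; V(2,+0) = 0.000000; V(2,+1) = 0.000000; V(2,+2) = 0.000000
Backward induction: V(k, j) = exp(-r*dt) * [p_u * V(k+1, j+1) + p_m * V(k+1, j) + p_d * V(k+1, j-1)]
  V(1,-1) = exp(-r*dt) * [p_u*0.000000 + p_m*0.037833 + p_d*0.169164] = 0.055320
  V(1,+0) = exp(-r*dt) * [p_u*0.000000 + p_m*0.000000 + p_d*0.037833] = 0.006739
  V(1,+1) = exp(-r*dt) * [p_u*0.000000 + p_m*0.000000 + p_d*0.000000] = 0.000000
  V(0,+0) = exp(-r*dt) * [p_u*0.000000 + p_m*0.006739 + p_d*0.055320] = 0.014340


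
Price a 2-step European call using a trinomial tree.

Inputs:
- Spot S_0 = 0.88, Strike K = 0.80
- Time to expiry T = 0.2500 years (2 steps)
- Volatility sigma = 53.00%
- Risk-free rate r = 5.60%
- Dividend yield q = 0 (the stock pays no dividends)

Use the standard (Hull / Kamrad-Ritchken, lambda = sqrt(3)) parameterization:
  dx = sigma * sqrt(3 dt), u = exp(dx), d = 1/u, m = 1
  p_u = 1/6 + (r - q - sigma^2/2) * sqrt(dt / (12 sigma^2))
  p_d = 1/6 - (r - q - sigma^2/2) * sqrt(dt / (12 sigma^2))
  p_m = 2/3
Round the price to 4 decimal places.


Answer: Price = V(0,0) = 0.1417

Derivation:
dt = T/N = 0.125000; dx = sigma*sqrt(3*dt) = 0.324557
u = exp(dx) = 1.383418; d = 1/u = 0.722847
p_u = 0.150404, p_m = 0.666667, p_d = 0.182929
Discount per step: exp(-r*dt) = 0.993024
Stock lattice S(k, j) with j the centered position index:
  k=0: S(0,+0) = 0.8800
  k=1: S(1,-1) = 0.6361; S(1,+0) = 0.8800; S(1,+1) = 1.2174
  k=2: S(2,-2) = 0.4598; S(2,-1) = 0.6361; S(2,+0) = 0.8800; S(2,+1) = 1.2174; S(2,+2) = 1.6842
Terminal payoffs V(N, j) = max(S_T - K, 0):
  V(2,-2) = 0.000000; V(2,-1) = 0.000000; V(2,+0) = 0.080000; V(2,+1) = 0.417408; V(2,+2) = 0.884184
Backward induction: V(k, j) = exp(-r*dt) * [p_u * V(k+1, j+1) + p_m * V(k+1, j) + p_d * V(k+1, j-1)]
  V(1,-1) = exp(-r*dt) * [p_u*0.080000 + p_m*0.000000 + p_d*0.000000] = 0.011948
  V(1,+0) = exp(-r*dt) * [p_u*0.417408 + p_m*0.080000 + p_d*0.000000] = 0.115303
  V(1,+1) = exp(-r*dt) * [p_u*0.884184 + p_m*0.417408 + p_d*0.080000] = 0.422921
  V(0,+0) = exp(-r*dt) * [p_u*0.422921 + p_m*0.115303 + p_d*0.011948] = 0.141668


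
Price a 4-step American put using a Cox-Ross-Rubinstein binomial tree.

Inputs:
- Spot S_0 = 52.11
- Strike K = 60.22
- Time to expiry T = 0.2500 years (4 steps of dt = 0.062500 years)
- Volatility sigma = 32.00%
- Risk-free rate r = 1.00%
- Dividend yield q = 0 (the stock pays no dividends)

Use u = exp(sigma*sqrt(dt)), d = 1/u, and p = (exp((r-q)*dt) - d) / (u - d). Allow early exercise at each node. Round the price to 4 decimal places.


dt = T/N = 0.062500
u = exp(sigma*sqrt(dt)) = 1.083287; d = 1/u = 0.923116
p = (exp((r-q)*dt) - d) / (u - d) = 0.483914
Discount per step: exp(-r*dt) = 0.999375
Stock lattice S(k, i) with i counting down-moves:
  k=0: S(0,0) = 52.1100
  k=1: S(1,0) = 56.4501; S(1,1) = 48.1036
  k=2: S(2,0) = 61.1517; S(2,1) = 52.1100; S(2,2) = 44.4052
  k=3: S(3,0) = 66.2448; S(3,1) = 56.4501; S(3,2) = 48.1036; S(3,3) = 40.9912
  k=4: S(4,0) = 71.7621; S(4,1) = 61.1517; S(4,2) = 52.1100; S(4,3) = 44.4052; S(4,4) = 37.8396
Terminal payoffs V(N, i) = max(K - S_T, 0):
  V(4,0) = 0.000000; V(4,1) = 0.000000; V(4,2) = 8.110000; V(4,3) = 15.814787; V(4,4) = 22.380374
Backward induction: V(k, i) = exp(-r*dt) * [p * V(k+1, i) + (1-p) * V(k+1, i+1)]; then take max(V_cont, immediate exercise) for American.
  V(3,0) = exp(-r*dt) * [p*0.000000 + (1-p)*0.000000] = 0.000000; exercise = 0.000000; V(3,0) = max -> 0.000000
  V(3,1) = exp(-r*dt) * [p*0.000000 + (1-p)*8.110000] = 4.182843; exercise = 3.769911; V(3,1) = max -> 4.182843
  V(3,2) = exp(-r*dt) * [p*8.110000 + (1-p)*15.814787] = 12.078781; exercise = 12.116407; V(3,2) = max -> 12.116407
  V(3,3) = exp(-r*dt) * [p*15.814787 + (1-p)*22.380374] = 19.191196; exercise = 19.228822; V(3,3) = max -> 19.228822
  V(2,0) = exp(-r*dt) * [p*0.000000 + (1-p)*4.182843] = 2.157358; exercise = 0.000000; V(2,0) = max -> 2.157358
  V(2,1) = exp(-r*dt) * [p*4.182843 + (1-p)*12.116407] = 8.272073; exercise = 8.110000; V(2,1) = max -> 8.272073
  V(2,2) = exp(-r*dt) * [p*12.116407 + (1-p)*19.228822] = 15.777161; exercise = 15.814787; V(2,2) = max -> 15.814787
  V(1,0) = exp(-r*dt) * [p*2.157358 + (1-p)*8.272073] = 5.309757; exercise = 3.769911; V(1,0) = max -> 5.309757
  V(1,1) = exp(-r*dt) * [p*8.272073 + (1-p)*15.814787] = 12.157162; exercise = 12.116407; V(1,1) = max -> 12.157162
  V(0,0) = exp(-r*dt) * [p*5.309757 + (1-p)*12.157162] = 8.838082; exercise = 8.110000; V(0,0) = max -> 8.838082

Answer: Price = V(0,0) = 8.8381


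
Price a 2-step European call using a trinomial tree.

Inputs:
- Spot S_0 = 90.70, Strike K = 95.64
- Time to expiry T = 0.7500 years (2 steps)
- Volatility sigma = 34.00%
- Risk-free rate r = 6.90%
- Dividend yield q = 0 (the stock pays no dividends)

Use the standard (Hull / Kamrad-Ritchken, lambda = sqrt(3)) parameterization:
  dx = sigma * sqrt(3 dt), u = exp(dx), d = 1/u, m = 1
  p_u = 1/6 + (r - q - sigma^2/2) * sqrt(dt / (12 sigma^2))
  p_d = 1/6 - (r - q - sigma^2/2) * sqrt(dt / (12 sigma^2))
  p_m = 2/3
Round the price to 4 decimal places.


Answer: Price = V(0,0) = 10.0912

Derivation:
dt = T/N = 0.375000; dx = sigma*sqrt(3*dt) = 0.360624
u = exp(dx) = 1.434225; d = 1/u = 0.697241
p_u = 0.172490, p_m = 0.666667, p_d = 0.160843
Discount per step: exp(-r*dt) = 0.974457
Stock lattice S(k, j) with j the centered position index:
  k=0: S(0,+0) = 90.7000
  k=1: S(1,-1) = 63.2397; S(1,+0) = 90.7000; S(1,+1) = 130.0842
  k=2: S(2,-2) = 44.0933; S(2,-1) = 63.2397; S(2,+0) = 90.7000; S(2,+1) = 130.0842; S(2,+2) = 186.5700
Terminal payoffs V(N, j) = max(S_T - K, 0):
  V(2,-2) = 0.000000; V(2,-1) = 0.000000; V(2,+0) = 0.000000; V(2,+1) = 34.444185; V(2,+2) = 90.929957
Backward induction: V(k, j) = exp(-r*dt) * [p_u * V(k+1, j+1) + p_m * V(k+1, j) + p_d * V(k+1, j-1)]
  V(1,-1) = exp(-r*dt) * [p_u*0.000000 + p_m*0.000000 + p_d*0.000000] = 0.000000
  V(1,+0) = exp(-r*dt) * [p_u*34.444185 + p_m*0.000000 + p_d*0.000000] = 5.789515
  V(1,+1) = exp(-r*dt) * [p_u*90.929957 + p_m*34.444185 + p_d*0.000000] = 37.660117
  V(0,+0) = exp(-r*dt) * [p_u*37.660117 + p_m*5.789515 + p_d*0.000000] = 10.091151


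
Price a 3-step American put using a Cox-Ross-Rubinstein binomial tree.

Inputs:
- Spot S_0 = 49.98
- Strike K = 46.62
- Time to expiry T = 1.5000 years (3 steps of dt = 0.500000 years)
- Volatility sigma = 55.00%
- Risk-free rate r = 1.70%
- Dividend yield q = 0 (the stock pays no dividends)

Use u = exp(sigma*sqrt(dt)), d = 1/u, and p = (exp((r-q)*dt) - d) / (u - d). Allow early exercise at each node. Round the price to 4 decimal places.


Answer: Price = V(0,0) = 11.4986

Derivation:
dt = T/N = 0.500000
u = exp(sigma*sqrt(dt)) = 1.475370; d = 1/u = 0.677796
p = (exp((r-q)*dt) - d) / (u - d) = 0.414683
Discount per step: exp(-r*dt) = 0.991536
Stock lattice S(k, i) with i counting down-moves:
  k=0: S(0,0) = 49.9800
  k=1: S(1,0) = 73.7390; S(1,1) = 33.8763
  k=2: S(2,0) = 108.7923; S(2,1) = 49.9800; S(2,2) = 22.9612
  k=3: S(3,0) = 160.5089; S(3,1) = 73.7390; S(3,2) = 33.8763; S(3,3) = 15.5630
Terminal payoffs V(N, i) = max(K - S_T, 0):
  V(3,0) = 0.000000; V(3,1) = 0.000000; V(3,2) = 12.743749; V(3,3) = 31.056993
Backward induction: V(k, i) = exp(-r*dt) * [p * V(k+1, i) + (1-p) * V(k+1, i+1)]; then take max(V_cont, immediate exercise) for American.
  V(2,0) = exp(-r*dt) * [p*0.000000 + (1-p)*0.000000] = 0.000000; exercise = 0.000000; V(2,0) = max -> 0.000000
  V(2,1) = exp(-r*dt) * [p*0.000000 + (1-p)*12.743749] = 7.396002; exercise = 0.000000; V(2,1) = max -> 7.396002
  V(2,2) = exp(-r*dt) * [p*12.743749 + (1-p)*31.056993] = 23.264218; exercise = 23.658808; V(2,2) = max -> 23.658808
  V(1,0) = exp(-r*dt) * [p*0.000000 + (1-p)*7.396002] = 4.292367; exercise = 0.000000; V(1,0) = max -> 4.292367
  V(1,1) = exp(-r*dt) * [p*7.396002 + (1-p)*23.658808] = 16.771735; exercise = 12.743749; V(1,1) = max -> 16.771735
  V(0,0) = exp(-r*dt) * [p*4.292367 + (1-p)*16.771735] = 11.498602; exercise = 0.000000; V(0,0) = max -> 11.498602


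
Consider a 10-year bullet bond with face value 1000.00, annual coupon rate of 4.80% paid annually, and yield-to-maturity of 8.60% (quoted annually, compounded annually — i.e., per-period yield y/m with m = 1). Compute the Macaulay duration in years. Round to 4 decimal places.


Coupon per period c = face * coupon_rate / m = 48.000000
Periods per year m = 1; per-period yield y/m = 0.086000
Number of cashflows N = 10
Cashflows (t years, CF_t, discount factor 1/(1+y/m)^(m*t), PV):
  t = 1.0000: CF_t = 48.000000, DF = 0.920810, PV = 44.198895
  t = 2.0000: CF_t = 48.000000, DF = 0.847892, PV = 40.698798
  t = 3.0000: CF_t = 48.000000, DF = 0.780747, PV = 37.475873
  t = 4.0000: CF_t = 48.000000, DF = 0.718920, PV = 34.508171
  t = 5.0000: CF_t = 48.000000, DF = 0.661989, PV = 31.775479
  t = 6.0000: CF_t = 48.000000, DF = 0.609566, PV = 29.259189
  t = 7.0000: CF_t = 48.000000, DF = 0.561295, PV = 26.942163
  t = 8.0000: CF_t = 48.000000, DF = 0.516846, PV = 24.808622
  t = 9.0000: CF_t = 48.000000, DF = 0.475917, PV = 22.844035
  t = 10.0000: CF_t = 1048.000000, DF = 0.438230, PV = 459.264662
Price P = sum_t PV_t = 751.775887
Macaulay numerator sum_t t * PV_t:
  t * PV_t at t = 1.0000: 44.198895
  t * PV_t at t = 2.0000: 81.397597
  t * PV_t at t = 3.0000: 112.427620
  t * PV_t at t = 4.0000: 138.032682
  t * PV_t at t = 5.0000: 158.877397
  t * PV_t at t = 6.0000: 175.555135
  t * PV_t at t = 7.0000: 188.595142
  t * PV_t at t = 8.0000: 198.468973
  t * PV_t at t = 9.0000: 205.596312
  t * PV_t at t = 10.0000: 4592.646621
Macaulay duration D = (sum_t t * PV_t) / P = 5895.796373 / 751.775887 = 7.842492

Answer: Macaulay duration = 7.8425 years


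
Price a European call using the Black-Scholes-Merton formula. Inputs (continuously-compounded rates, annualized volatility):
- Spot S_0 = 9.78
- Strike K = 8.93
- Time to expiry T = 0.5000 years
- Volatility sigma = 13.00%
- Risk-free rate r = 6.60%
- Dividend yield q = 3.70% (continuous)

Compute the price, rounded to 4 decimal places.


d1 = (ln(S/K) + (r - q + 0.5*sigma^2) * T) / (sigma * sqrt(T)) = 1.19281396
d2 = d1 - sigma * sqrt(T) = 1.10089008
exp(-rT) = 0.96753856; exp(-qT) = 0.98167007
C = S_0 * exp(-qT) * N(d1) - K * exp(-rT) * N(d2)
N(d1) = 0.88352888; N(d2) = 0.86452775
C = 9.7800 * 0.98167007 * 0.88352888 - 8.9300 * 0.96753856 * 0.86452775 = 1.0129

Answer: Price = 1.0129


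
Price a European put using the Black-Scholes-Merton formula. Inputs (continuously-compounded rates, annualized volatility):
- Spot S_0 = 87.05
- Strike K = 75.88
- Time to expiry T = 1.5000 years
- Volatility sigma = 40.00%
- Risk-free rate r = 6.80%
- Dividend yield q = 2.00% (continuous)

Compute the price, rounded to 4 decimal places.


Answer: Price = 8.1241

Derivation:
d1 = (ln(S/K) + (r - q + 0.5*sigma^2) * T) / (sigma * sqrt(T)) = 0.67224107
d2 = d1 - sigma * sqrt(T) = 0.18234312
exp(-rT) = 0.90302955; exp(-qT) = 0.97044553
P = K * exp(-rT) * N(-d2) - S_0 * exp(-qT) * N(-d1)
N(-d1) = 0.25071512; N(-d2) = 0.42765673
P = 75.8800 * 0.90302955 * 0.42765673 - 87.0500 * 0.97044553 * 0.25071512 = 8.1241
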